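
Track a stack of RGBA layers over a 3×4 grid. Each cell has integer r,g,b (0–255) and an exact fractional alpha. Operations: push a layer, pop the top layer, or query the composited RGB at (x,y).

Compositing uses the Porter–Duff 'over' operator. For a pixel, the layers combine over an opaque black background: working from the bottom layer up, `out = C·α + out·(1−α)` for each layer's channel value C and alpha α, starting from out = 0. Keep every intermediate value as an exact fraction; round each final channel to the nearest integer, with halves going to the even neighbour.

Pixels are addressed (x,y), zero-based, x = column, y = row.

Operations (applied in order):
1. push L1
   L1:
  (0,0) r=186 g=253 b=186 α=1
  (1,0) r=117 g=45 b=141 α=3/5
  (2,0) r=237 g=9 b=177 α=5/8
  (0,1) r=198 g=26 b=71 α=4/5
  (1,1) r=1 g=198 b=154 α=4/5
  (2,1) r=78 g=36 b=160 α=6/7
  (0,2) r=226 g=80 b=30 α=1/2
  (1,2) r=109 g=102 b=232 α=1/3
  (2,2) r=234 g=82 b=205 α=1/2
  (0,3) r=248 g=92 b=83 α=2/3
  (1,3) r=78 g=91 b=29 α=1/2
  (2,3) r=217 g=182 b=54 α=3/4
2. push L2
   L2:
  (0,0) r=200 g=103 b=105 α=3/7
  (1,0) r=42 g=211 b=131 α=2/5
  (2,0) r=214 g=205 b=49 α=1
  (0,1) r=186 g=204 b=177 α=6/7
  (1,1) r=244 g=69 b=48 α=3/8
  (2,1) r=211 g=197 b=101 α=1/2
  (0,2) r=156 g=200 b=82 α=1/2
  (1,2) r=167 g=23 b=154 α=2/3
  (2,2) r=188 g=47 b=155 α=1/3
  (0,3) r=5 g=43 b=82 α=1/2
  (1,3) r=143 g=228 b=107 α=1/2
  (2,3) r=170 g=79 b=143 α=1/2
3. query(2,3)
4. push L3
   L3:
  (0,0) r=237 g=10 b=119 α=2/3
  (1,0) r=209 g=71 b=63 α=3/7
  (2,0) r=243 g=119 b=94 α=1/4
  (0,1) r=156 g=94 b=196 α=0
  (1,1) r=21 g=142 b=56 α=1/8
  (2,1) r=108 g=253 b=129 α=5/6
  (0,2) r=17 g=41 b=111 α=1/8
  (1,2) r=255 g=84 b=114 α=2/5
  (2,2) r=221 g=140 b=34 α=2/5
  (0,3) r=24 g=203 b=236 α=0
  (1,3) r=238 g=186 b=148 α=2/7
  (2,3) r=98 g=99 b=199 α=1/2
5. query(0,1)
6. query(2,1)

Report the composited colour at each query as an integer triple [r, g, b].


(2,3) stack=L1,L2; from [0,0,0]:
+L1 (α=3/4) → [651/4, 273/2, 81/2]
+L2 (α=1/2) → [1331/8, 431/4, 367/4]
rounded: [166, 108, 92]

query (0,1) [L1,L2,L3] — begin 0,0,0
after L1 α=4/5: [792/5, 104/5, 284/5]
after L2 α=6/7: [6372/35, 6224/35, 5594/35]
after L3 α=0: [6372/35, 6224/35, 5594/35]
= [182, 178, 160]

(2,1) stack=L1,L2,L3; from [0,0,0]:
+L1 (α=6/7) → [468/7, 216/7, 960/7]
+L2 (α=1/2) → [1945/14, 1595/14, 1667/14]
+L3 (α=5/6) → [9505/84, 6435/28, 10697/84]
rounded: [113, 230, 127]


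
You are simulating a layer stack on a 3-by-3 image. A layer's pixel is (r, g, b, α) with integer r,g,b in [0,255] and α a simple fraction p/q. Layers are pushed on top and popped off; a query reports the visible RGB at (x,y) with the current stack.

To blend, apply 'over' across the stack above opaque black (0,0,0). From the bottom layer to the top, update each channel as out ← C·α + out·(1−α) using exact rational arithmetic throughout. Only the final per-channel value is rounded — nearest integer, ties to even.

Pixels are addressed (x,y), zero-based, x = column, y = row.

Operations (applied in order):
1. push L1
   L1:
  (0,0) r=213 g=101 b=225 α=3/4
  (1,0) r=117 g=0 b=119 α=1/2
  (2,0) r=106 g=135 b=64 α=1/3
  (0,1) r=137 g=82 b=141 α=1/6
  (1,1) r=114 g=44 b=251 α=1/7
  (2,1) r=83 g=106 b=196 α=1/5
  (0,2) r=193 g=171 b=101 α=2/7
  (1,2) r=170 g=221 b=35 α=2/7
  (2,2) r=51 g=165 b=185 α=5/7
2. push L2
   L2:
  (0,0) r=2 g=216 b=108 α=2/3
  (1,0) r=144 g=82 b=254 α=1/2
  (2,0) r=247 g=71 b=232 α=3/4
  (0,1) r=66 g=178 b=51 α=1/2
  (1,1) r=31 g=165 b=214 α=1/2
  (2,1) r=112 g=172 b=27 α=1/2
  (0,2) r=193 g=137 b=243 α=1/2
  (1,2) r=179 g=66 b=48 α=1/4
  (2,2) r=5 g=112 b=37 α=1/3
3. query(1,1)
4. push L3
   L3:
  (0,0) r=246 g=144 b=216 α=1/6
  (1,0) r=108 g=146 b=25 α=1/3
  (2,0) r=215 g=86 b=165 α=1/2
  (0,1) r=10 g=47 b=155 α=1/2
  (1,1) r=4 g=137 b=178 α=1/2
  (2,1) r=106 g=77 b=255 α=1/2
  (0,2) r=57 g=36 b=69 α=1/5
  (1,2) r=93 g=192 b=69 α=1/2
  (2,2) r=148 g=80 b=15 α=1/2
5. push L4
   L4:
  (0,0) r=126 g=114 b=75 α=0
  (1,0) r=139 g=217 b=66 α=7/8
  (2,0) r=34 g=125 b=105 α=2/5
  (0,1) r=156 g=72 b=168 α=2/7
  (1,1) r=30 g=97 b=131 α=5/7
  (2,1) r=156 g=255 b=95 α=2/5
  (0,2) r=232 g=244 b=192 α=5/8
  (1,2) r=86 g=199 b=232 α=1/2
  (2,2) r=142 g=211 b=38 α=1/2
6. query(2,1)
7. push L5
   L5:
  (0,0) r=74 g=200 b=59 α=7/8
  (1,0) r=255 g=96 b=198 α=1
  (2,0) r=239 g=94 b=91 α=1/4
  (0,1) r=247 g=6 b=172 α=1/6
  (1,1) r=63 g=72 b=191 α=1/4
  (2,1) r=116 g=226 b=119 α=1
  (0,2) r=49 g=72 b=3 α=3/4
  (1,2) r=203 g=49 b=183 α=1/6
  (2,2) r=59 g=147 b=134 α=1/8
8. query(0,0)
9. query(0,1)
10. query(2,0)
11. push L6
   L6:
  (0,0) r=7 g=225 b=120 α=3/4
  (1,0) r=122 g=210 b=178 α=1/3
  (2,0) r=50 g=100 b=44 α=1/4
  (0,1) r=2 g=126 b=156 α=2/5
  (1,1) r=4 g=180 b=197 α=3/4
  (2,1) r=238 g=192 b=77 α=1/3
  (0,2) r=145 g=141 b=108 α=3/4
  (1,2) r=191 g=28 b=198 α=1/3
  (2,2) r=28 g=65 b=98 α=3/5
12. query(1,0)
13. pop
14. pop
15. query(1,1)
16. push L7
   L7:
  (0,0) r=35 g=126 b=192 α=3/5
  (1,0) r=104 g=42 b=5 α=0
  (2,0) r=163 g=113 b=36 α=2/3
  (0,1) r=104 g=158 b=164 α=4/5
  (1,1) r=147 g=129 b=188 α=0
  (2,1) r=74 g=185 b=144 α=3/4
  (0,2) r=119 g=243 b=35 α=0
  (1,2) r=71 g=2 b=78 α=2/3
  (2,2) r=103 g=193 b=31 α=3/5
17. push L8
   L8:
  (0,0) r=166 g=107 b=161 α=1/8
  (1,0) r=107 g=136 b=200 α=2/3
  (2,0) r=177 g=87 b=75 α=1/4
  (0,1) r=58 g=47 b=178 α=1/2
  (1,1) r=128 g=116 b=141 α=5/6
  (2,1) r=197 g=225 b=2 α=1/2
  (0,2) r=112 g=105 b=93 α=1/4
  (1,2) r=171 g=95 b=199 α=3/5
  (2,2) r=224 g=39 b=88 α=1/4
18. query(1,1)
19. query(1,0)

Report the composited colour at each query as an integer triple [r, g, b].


at x=1,y=1 over L1,L2:
+L1 (α=1/7) → [114/7, 44/7, 251/7]
+L2 (α=1/2) → [331/14, 1199/14, 1749/14]
rounded: [24, 86, 125]

(2,1) stack=L1,L2,L3,L4; from [0,0,0]:
after L1 α=1/5: [83/5, 106/5, 196/5]
after L2 α=1/2: [643/10, 483/5, 331/10]
after L3 α=1/2: [1703/20, 434/5, 2881/20]
after L4 α=2/5: [11349/100, 3852/25, 12443/100]
= [113, 154, 124]

query (0,0) [L1,L2,L3,L4,L5] — begin 0,0,0
+L1 (α=3/4) → [639/4, 303/4, 675/4]
+L2 (α=2/3) → [655/12, 677/4, 513/4]
+L3 (α=1/6) → [6227/72, 3961/24, 1143/8]
+L4 (α=0) → [6227/72, 3961/24, 1143/8]
+L5 (α=7/8) → [43523/576, 37561/192, 4447/64]
= [76, 196, 69]

(0,1) stack=L1,L2,L3,L4,L5; from [0,0,0]:
after L1 α=1/6: [137/6, 41/3, 47/2]
after L2 α=1/2: [533/12, 575/6, 149/4]
after L3 α=1/2: [653/24, 857/12, 769/8]
after L4 α=2/7: [10753/168, 859/12, 6533/56]
after L5 α=1/6: [95261/1008, 4367/72, 14099/112]
= [95, 61, 126]

at x=2,y=0 over L1,L2,L3,L4,L5:
after L1 α=1/3: [106/3, 45, 64/3]
after L2 α=3/4: [2329/12, 129/2, 538/3]
after L3 α=1/2: [4909/24, 301/4, 1033/6]
after L4 α=2/5: [5453/40, 1903/20, 1453/10]
after L5 α=1/4: [25919/160, 7589/80, 5269/40]
→ [162, 95, 132]

query (1,0) [L1,L2,L3,L4,L5,L6] — begin 0,0,0
+L1 (α=1/2) → [117/2, 0, 119/2]
+L2 (α=1/2) → [405/4, 41, 627/4]
+L3 (α=1/3) → [207/2, 76, 677/6]
+L4 (α=7/8) → [2153/16, 1595/8, 3449/48]
+L5 (α=1) → [255, 96, 198]
+L6 (α=1/3) → [632/3, 134, 574/3]
rounded: [211, 134, 191]

(1,1) stack=L1,L2,L3,L4; from [0,0,0]:
L1 α=1/7: [114/7, 44/7, 251/7]
L2 α=1/2: [331/14, 1199/14, 1749/14]
L3 α=1/2: [387/28, 3117/28, 4241/28]
L4 α=5/7: [2487/98, 9907/98, 13411/98]
= [25, 101, 137]

query (1,1) [L1,L2,L3,L4,L7,L8] — begin 0,0,0
L1 α=1/7: [114/7, 44/7, 251/7]
L2 α=1/2: [331/14, 1199/14, 1749/14]
L3 α=1/2: [387/28, 3117/28, 4241/28]
L4 α=5/7: [2487/98, 9907/98, 13411/98]
L7 α=0: [2487/98, 9907/98, 13411/98]
L8 α=5/6: [65207/588, 22249/196, 82501/588]
→ [111, 114, 140]

at x=1,y=0 over L1,L2,L3,L4,L7,L8:
after L1 α=1/2: [117/2, 0, 119/2]
after L2 α=1/2: [405/4, 41, 627/4]
after L3 α=1/3: [207/2, 76, 677/6]
after L4 α=7/8: [2153/16, 1595/8, 3449/48]
after L7 α=0: [2153/16, 1595/8, 3449/48]
after L8 α=2/3: [1859/16, 1257/8, 22649/144]
→ [116, 157, 157]


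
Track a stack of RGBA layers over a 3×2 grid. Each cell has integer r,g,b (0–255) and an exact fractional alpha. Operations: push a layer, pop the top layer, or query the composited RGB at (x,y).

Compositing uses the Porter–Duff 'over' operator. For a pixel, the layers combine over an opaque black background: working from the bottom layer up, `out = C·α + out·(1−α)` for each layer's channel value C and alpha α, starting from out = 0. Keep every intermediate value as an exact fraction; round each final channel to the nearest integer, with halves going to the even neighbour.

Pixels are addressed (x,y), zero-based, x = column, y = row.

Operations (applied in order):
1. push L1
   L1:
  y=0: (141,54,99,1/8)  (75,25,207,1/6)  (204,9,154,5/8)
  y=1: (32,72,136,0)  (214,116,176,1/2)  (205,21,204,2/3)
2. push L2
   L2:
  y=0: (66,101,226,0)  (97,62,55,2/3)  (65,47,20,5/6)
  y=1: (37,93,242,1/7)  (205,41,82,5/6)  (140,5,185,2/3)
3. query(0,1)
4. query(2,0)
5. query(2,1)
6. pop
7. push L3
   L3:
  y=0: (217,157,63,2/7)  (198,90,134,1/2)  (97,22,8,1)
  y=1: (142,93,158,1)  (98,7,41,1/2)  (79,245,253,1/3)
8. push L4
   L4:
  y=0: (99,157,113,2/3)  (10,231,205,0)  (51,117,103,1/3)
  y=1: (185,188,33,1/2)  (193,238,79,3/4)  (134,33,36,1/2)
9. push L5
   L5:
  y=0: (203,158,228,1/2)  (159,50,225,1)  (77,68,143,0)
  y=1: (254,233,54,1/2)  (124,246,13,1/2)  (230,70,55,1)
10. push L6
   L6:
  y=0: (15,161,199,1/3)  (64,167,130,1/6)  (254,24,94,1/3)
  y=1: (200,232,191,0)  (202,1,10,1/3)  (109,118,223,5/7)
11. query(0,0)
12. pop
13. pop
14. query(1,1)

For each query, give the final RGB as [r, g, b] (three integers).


(0,1) stack=L1,L2; from [0,0,0]:
L1 α=0: [0, 0, 0]
L2 α=1/7: [37/7, 93/7, 242/7]
→ [5, 13, 35]

at x=2,y=0 over L1,L2:
after L1 α=5/8: [255/2, 45/8, 385/4]
after L2 α=5/6: [905/12, 1925/48, 785/24]
= [75, 40, 33]

at x=2,y=1 over L1,L2:
+L1 (α=2/3) → [410/3, 14, 136]
+L2 (α=2/3) → [1250/9, 8, 506/3]
→ [139, 8, 169]

query (0,0) [L1,L3,L4,L5,L6] — begin 0,0,0
+L1 (α=1/8) → [141/8, 27/4, 99/8]
+L3 (α=2/7) → [4177/56, 1391/28, 1503/56]
+L4 (α=2/3) → [15265/168, 10183/84, 14159/168]
+L5 (α=1/2) → [49369/336, 23455/168, 52463/336]
+L6 (α=1/3) → [51889/504, 36979/252, 85895/504]
→ [103, 147, 170]

query (1,1) [L1,L3,L4] — begin 0,0,0
L1 α=1/2: [107, 58, 88]
L3 α=1/2: [205/2, 65/2, 129/2]
L4 α=3/4: [1363/8, 1493/8, 603/8]
= [170, 187, 75]


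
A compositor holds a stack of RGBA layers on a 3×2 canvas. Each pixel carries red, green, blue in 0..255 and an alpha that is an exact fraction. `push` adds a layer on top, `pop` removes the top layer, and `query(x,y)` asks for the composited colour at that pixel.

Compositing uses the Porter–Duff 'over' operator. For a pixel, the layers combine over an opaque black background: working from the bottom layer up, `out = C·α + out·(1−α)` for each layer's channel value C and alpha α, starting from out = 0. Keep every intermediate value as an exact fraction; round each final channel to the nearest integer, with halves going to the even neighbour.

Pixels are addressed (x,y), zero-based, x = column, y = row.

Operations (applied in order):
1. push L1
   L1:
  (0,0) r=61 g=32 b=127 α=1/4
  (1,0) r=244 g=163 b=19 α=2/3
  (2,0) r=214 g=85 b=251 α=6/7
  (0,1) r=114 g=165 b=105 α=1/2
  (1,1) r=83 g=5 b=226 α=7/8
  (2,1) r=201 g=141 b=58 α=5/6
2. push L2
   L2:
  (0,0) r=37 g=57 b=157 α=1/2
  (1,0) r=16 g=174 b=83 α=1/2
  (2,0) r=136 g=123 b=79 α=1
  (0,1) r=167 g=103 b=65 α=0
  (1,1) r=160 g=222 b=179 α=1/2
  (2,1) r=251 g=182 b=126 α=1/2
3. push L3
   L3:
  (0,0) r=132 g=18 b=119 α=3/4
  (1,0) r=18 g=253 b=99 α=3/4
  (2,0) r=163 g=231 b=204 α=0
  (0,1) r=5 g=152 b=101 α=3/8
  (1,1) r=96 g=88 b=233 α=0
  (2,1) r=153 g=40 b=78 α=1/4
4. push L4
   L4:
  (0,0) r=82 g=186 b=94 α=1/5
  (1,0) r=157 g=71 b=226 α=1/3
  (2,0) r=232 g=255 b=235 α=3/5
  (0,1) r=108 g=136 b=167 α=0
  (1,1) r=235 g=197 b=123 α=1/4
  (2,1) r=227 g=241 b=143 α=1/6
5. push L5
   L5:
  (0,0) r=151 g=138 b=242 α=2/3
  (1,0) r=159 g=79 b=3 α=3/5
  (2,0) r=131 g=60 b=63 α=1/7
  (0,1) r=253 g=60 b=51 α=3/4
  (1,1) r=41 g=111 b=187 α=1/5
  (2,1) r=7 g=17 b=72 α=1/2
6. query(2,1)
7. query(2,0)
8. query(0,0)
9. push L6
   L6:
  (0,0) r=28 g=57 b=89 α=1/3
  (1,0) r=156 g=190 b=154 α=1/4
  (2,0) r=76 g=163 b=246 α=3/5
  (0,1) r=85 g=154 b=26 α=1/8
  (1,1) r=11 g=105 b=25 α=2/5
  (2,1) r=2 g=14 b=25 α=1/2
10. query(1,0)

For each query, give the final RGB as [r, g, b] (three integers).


at x=2,y=1 over L1,L2,L3,L4,L5:
L1 α=5/6: [335/2, 235/2, 145/3]
L2 α=1/2: [837/4, 599/4, 523/6]
L3 α=1/4: [3123/16, 1957/16, 679/8]
L4 α=1/6: [19247/96, 4547/32, 1513/16]
L5 α=1/2: [19919/192, 5091/64, 2665/32]
rounded: [104, 80, 83]

at x=2,y=0 over L1,L2,L3,L4,L5:
+L1 (α=6/7) → [1284/7, 510/7, 1506/7]
+L2 (α=1) → [136, 123, 79]
+L3 (α=0) → [136, 123, 79]
+L4 (α=3/5) → [968/5, 1011/5, 863/5]
+L5 (α=1/7) → [6463/35, 6366/35, 5493/35]
→ [185, 182, 157]

query (0,0) [L1,L2,L3,L4,L5] — begin 0,0,0
+L1 (α=1/4) → [61/4, 8, 127/4]
+L2 (α=1/2) → [209/8, 65/2, 755/8]
+L3 (α=3/4) → [3377/32, 173/8, 3611/32]
+L4 (α=1/5) → [4033/40, 109/2, 4363/40]
+L5 (α=2/3) → [5371/40, 661/6, 23723/120]
= [134, 110, 198]

at x=1,y=0 over L1,L2,L3,L4,L5,L6:
after L1 α=2/3: [488/3, 326/3, 38/3]
after L2 α=1/2: [268/3, 424/3, 287/6]
after L3 α=3/4: [215/6, 2701/12, 2069/24]
after L4 α=1/3: [686/9, 3127/18, 4781/36]
after L5 α=3/5: [1133/9, 1052/9, 4943/90]
after L6 α=1/4: [1601/12, 811/6, 9563/120]
→ [133, 135, 80]


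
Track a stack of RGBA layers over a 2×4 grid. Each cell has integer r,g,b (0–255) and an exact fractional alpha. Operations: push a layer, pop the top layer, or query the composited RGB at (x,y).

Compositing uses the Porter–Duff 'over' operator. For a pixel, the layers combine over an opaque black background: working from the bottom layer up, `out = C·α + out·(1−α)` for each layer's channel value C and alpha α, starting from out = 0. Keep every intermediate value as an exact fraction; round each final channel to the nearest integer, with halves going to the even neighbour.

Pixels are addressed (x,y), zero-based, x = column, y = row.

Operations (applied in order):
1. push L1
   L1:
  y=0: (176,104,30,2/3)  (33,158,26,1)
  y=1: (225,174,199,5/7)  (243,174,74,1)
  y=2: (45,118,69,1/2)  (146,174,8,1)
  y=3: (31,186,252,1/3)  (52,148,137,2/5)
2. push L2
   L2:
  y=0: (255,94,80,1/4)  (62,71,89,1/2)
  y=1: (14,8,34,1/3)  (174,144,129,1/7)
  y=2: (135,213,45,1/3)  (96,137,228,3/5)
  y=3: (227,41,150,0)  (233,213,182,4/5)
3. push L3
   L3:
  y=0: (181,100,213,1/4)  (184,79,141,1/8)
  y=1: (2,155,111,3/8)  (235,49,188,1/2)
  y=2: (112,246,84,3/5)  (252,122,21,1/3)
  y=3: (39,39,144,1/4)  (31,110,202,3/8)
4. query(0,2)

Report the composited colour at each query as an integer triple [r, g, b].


(0,2) stack=L1,L2,L3; from [0,0,0]:
+L1 (α=1/2) → [45/2, 59, 69/2]
+L2 (α=1/3) → [60, 331/3, 38]
+L3 (α=3/5) → [456/5, 2876/15, 328/5]
→ [91, 192, 66]


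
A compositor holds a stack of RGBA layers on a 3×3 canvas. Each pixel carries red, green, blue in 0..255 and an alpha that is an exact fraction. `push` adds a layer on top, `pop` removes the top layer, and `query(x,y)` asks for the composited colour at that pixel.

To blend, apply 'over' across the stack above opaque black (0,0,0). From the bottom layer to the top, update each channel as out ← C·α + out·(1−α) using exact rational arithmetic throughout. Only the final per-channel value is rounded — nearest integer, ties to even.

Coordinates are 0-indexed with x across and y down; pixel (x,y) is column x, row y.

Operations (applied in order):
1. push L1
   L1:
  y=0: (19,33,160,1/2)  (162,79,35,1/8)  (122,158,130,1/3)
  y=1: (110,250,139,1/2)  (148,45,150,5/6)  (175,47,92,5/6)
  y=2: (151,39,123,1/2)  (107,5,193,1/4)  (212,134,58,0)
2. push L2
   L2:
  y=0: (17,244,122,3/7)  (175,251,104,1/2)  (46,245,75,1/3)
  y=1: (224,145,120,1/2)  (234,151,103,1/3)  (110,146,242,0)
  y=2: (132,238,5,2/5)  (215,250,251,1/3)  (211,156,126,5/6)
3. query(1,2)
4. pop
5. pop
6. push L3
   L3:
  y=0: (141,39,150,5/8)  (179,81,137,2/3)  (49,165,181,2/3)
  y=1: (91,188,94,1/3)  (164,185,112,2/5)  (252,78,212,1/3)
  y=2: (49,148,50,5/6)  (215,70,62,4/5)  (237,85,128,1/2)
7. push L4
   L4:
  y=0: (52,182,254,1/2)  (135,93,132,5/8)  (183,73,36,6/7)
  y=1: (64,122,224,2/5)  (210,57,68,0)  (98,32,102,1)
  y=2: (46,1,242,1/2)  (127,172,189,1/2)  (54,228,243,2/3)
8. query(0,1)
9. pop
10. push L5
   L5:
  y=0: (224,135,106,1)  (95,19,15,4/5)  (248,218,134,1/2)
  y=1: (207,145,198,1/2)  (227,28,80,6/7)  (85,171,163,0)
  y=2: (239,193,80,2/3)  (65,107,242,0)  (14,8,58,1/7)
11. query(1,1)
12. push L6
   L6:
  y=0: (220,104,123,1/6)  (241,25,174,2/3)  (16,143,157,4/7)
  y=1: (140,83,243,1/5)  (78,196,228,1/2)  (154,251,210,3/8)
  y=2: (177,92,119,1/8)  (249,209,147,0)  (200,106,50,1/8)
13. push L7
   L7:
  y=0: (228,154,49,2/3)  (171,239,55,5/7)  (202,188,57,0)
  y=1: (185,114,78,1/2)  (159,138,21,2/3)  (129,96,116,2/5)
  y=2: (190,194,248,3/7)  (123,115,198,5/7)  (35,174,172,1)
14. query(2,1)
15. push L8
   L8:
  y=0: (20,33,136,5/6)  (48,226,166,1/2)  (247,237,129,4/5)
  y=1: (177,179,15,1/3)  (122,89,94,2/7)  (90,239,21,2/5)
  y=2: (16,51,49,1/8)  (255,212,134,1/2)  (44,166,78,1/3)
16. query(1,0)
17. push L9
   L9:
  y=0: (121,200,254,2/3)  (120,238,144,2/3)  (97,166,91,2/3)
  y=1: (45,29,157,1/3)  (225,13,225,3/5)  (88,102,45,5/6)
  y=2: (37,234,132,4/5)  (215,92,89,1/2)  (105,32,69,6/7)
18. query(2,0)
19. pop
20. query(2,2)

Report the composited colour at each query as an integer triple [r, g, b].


query (1,2) [L1,L2] — begin 0,0,0
+L1 (α=1/4) → [107/4, 5/4, 193/4]
+L2 (α=1/3) → [179/2, 505/6, 695/6]
→ [90, 84, 116]

query (0,1) [L3,L4] — begin 0,0,0
L3 α=1/3: [91/3, 188/3, 94/3]
L4 α=2/5: [219/5, 432/5, 542/5]
= [44, 86, 108]

at x=1,y=1 over L3,L5:
after L3 α=2/5: [328/5, 74, 224/5]
after L5 α=6/7: [7138/35, 242/7, 2624/35]
→ [204, 35, 75]

(2,1) stack=L3,L5,L6,L7; from [0,0,0]:
after L3 α=1/3: [84, 26, 212/3]
after L5 α=0: [84, 26, 212/3]
after L6 α=3/8: [441/4, 883/8, 1475/12]
after L7 α=2/5: [471/4, 837/8, 2403/20]
rounded: [118, 105, 120]

at x=1,y=0 over L3,L5,L6,L7,L8:
L3 α=2/3: [358/3, 54, 274/3]
L5 α=4/5: [1498/15, 26, 454/15]
L6 α=2/3: [8728/45, 76/3, 5674/45]
L7 α=5/7: [55931/315, 3737/21, 3389/45]
L8 α=1/2: [71051/630, 8483/42, 10859/90]
→ [113, 202, 121]

at x=2,y=0 over L3,L5,L6,L7,L8,L9:
L3 α=2/3: [98/3, 110, 362/3]
L5 α=1/2: [421/3, 164, 382/3]
L6 α=4/7: [485/7, 152, 1010/7]
L7 α=0: [485/7, 152, 1010/7]
L8 α=4/5: [7401/35, 220, 4622/35]
L9 α=2/3: [14191/105, 184, 3664/35]
= [135, 184, 105]

(2,2) stack=L3,L5,L6,L7,L8; from [0,0,0]:
after L3 α=1/2: [237/2, 85/2, 64]
after L5 α=1/7: [725/7, 263/7, 442/7]
after L6 α=1/8: [925/8, 369/8, 123/2]
after L7 α=1: [35, 174, 172]
after L8 α=1/3: [38, 514/3, 422/3]
→ [38, 171, 141]


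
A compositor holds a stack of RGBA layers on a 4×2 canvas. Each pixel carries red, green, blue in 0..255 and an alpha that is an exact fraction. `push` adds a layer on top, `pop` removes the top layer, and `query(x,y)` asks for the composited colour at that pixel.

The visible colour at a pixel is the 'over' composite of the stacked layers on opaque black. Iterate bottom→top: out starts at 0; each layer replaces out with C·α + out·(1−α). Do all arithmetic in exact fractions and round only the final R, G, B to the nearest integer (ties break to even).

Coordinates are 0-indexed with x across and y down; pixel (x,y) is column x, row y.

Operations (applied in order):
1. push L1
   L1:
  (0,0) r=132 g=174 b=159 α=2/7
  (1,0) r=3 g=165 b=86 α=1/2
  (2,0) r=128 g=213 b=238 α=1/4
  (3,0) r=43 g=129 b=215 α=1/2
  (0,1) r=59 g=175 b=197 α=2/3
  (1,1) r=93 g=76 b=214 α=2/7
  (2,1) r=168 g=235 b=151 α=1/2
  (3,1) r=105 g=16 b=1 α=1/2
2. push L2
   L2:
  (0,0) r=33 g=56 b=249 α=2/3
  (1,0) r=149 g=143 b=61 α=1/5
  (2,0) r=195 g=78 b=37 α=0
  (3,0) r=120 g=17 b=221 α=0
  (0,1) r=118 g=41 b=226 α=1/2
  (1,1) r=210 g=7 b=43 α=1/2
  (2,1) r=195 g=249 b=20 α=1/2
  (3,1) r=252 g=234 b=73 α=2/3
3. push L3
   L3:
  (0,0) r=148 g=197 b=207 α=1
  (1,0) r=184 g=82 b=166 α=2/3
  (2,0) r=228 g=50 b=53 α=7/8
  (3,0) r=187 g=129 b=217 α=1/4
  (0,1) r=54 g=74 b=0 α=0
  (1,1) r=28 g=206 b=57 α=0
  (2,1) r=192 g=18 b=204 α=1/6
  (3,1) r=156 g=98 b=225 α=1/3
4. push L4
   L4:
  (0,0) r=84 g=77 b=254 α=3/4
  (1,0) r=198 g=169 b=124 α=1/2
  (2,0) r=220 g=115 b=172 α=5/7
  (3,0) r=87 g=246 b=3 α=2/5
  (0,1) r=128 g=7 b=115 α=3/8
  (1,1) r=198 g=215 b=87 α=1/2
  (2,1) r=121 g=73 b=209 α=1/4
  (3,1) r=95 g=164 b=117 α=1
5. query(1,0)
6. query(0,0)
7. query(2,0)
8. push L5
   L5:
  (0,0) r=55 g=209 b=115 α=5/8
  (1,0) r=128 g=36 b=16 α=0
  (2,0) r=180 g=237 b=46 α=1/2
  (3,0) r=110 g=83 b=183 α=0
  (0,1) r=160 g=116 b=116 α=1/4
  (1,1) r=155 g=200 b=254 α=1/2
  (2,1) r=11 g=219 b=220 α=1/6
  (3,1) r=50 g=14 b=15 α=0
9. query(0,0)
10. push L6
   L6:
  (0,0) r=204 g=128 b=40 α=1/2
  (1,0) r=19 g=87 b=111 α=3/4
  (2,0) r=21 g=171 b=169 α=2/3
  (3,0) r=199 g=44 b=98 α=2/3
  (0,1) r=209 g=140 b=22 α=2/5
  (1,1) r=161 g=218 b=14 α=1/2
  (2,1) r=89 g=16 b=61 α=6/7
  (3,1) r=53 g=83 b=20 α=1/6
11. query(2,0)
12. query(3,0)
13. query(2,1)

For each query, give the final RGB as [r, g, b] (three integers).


(1,0) stack=L1,L2,L3,L4; from [0,0,0]:
L1 α=1/2: [3/2, 165/2, 43]
L2 α=1/5: [31, 473/5, 233/5]
L3 α=2/3: [133, 431/5, 631/5]
L4 α=1/2: [331/2, 638/5, 1251/10]
= [166, 128, 125]

query (0,0) [L1,L2,L3,L4] — begin 0,0,0
after L1 α=2/7: [264/7, 348/7, 318/7]
after L2 α=2/3: [242/7, 1132/21, 1268/7]
after L3 α=1: [148, 197, 207]
after L4 α=3/4: [100, 107, 969/4]
→ [100, 107, 242]

(2,0) stack=L1,L2,L3,L4; from [0,0,0]:
after L1 α=1/4: [32, 213/4, 119/2]
after L2 α=0: [32, 213/4, 119/2]
after L3 α=7/8: [407/2, 1613/32, 861/16]
after L4 α=5/7: [1507/7, 10813/112, 7741/56]
rounded: [215, 97, 138]

at x=0,y=0 over L1,L2,L3,L4,L5:
+L1 (α=2/7) → [264/7, 348/7, 318/7]
+L2 (α=2/3) → [242/7, 1132/21, 1268/7]
+L3 (α=1) → [148, 197, 207]
+L4 (α=3/4) → [100, 107, 969/4]
+L5 (α=5/8) → [575/8, 683/4, 5207/32]
→ [72, 171, 163]

query (2,0) [L1,L2,L3,L4,L5,L6] — begin 0,0,0
L1 α=1/4: [32, 213/4, 119/2]
L2 α=0: [32, 213/4, 119/2]
L3 α=7/8: [407/2, 1613/32, 861/16]
L4 α=5/7: [1507/7, 10813/112, 7741/56]
L5 α=1/2: [2767/14, 37357/224, 10317/112]
L6 α=2/3: [3355/42, 113965/672, 48173/336]
rounded: [80, 170, 143]

(3,0) stack=L1,L2,L3,L4,L5,L6; from [0,0,0]:
+L1 (α=1/2) → [43/2, 129/2, 215/2]
+L2 (α=0) → [43/2, 129/2, 215/2]
+L3 (α=1/4) → [503/8, 645/8, 1079/8]
+L4 (α=2/5) → [2901/40, 5871/40, 657/8]
+L5 (α=0) → [2901/40, 5871/40, 657/8]
+L6 (α=2/3) → [18821/120, 9391/120, 2225/24]
rounded: [157, 78, 93]

(2,1) stack=L1,L2,L3,L4,L5,L6; from [0,0,0]:
L1 α=1/2: [84, 235/2, 151/2]
L2 α=1/2: [279/2, 733/4, 191/4]
L3 α=1/6: [593/4, 3737/24, 1771/24]
L4 α=1/4: [2263/16, 4321/32, 3443/32]
L5 α=1/6: [11491/96, 28613/192, 8085/64]
L6 α=6/7: [8965/96, 47045/1344, 31509/448]
= [93, 35, 70]


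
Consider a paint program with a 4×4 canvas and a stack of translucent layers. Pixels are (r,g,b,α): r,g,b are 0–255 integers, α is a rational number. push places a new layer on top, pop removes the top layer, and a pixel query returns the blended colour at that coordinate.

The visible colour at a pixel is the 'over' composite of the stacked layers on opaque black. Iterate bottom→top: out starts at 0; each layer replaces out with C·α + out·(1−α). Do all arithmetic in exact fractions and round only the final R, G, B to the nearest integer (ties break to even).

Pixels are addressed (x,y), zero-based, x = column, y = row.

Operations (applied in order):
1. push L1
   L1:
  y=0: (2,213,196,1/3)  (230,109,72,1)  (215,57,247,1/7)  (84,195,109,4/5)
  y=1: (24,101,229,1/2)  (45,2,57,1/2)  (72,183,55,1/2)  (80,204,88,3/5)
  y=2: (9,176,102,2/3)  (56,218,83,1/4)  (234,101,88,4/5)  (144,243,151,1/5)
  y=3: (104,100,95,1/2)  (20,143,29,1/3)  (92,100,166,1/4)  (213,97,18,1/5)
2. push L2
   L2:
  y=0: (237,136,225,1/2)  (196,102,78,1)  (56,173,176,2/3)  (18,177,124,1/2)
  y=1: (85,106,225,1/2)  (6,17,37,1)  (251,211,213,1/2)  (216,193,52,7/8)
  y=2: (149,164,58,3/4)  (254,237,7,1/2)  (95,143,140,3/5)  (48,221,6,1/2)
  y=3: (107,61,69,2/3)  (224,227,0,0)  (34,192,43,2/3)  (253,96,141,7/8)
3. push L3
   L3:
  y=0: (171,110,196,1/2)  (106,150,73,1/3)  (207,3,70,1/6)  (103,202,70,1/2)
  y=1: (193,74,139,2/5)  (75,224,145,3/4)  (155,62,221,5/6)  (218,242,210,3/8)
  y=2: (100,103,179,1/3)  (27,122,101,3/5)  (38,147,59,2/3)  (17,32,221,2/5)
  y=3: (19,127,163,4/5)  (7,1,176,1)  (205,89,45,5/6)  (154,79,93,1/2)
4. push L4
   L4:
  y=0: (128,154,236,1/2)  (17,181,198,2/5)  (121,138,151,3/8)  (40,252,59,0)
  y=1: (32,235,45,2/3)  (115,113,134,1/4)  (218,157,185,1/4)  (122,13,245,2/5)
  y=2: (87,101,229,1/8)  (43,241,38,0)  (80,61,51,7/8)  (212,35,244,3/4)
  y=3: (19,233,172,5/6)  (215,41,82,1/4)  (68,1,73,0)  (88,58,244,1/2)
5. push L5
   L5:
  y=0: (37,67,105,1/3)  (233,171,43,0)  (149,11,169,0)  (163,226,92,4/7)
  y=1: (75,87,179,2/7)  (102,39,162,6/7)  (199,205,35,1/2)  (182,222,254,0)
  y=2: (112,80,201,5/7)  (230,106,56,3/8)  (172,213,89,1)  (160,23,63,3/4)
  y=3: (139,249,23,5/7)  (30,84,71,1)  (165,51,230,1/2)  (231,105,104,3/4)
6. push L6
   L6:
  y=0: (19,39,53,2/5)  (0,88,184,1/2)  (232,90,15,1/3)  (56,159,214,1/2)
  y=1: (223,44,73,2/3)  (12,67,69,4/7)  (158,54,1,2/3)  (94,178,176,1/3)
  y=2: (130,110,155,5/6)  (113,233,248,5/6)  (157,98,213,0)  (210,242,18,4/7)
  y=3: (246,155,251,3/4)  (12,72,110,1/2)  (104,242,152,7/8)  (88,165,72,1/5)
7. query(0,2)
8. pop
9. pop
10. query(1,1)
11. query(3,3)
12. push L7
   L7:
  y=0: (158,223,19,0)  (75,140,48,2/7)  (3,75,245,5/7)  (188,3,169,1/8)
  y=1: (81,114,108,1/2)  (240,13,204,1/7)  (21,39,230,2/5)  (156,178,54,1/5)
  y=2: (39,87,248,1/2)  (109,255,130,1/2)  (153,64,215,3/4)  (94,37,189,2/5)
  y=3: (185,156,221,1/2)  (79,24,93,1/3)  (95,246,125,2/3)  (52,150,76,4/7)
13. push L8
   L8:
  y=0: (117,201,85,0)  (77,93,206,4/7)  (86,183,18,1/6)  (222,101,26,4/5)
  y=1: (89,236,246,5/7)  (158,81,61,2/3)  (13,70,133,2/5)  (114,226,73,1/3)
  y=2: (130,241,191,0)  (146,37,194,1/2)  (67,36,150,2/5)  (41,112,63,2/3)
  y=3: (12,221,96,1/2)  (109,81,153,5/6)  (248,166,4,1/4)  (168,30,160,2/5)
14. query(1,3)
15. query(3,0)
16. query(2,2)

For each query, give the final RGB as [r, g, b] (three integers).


query (0,2) [L1,L2,L3,L4,L5,L6] — begin 0,0,0
after L1 α=2/3: [6, 352/3, 68]
after L2 α=3/4: [453/4, 457/3, 121/2]
after L3 α=1/3: [653/6, 1223/9, 100]
after L4 α=1/8: [5093/48, 4735/36, 929/8]
after L5 α=5/7: [18533/168, 1705/18, 707/4]
after L6 α=5/6: [127733/1008, 11605/108, 1269/8]
→ [127, 107, 159]

query (1,1) [L1,L2,L3,L4] — begin 0,0,0
after L1 α=1/2: [45/2, 1, 57/2]
after L2 α=1: [6, 17, 37]
after L3 α=3/4: [231/4, 689/4, 118]
after L4 α=1/4: [1153/16, 2519/16, 122]
= [72, 157, 122]

(3,3) stack=L1,L2,L3,L4; from [0,0,0]:
after L1 α=1/5: [213/5, 97/5, 18/5]
after L2 α=7/8: [2267/10, 3457/40, 4953/40]
after L3 α=1/2: [3807/20, 6617/80, 8673/80]
after L4 α=1/2: [5567/40, 11257/160, 28193/160]
rounded: [139, 70, 176]

at x=1,y=3 over L1,L2,L3,L4,L7,L8:
L1 α=1/3: [20/3, 143/3, 29/3]
L2 α=0: [20/3, 143/3, 29/3]
L3 α=1: [7, 1, 176]
L4 α=1/4: [59, 11, 305/2]
L7 α=1/3: [197/3, 46/3, 398/3]
L8 α=5/6: [916/9, 1261/18, 2693/18]
→ [102, 70, 150]

query (3,0) [L1,L2,L3,L4,L7,L8] — begin 0,0,0
L1 α=4/5: [336/5, 156, 436/5]
L2 α=1/2: [213/5, 333/2, 528/5]
L3 α=1/2: [364/5, 737/4, 439/5]
L4 α=0: [364/5, 737/4, 439/5]
L7 α=1/8: [436/5, 5171/32, 1959/20]
L8 α=4/5: [4876/25, 18099/160, 4039/100]
= [195, 113, 40]

at x=2,y=2 over L1,L2,L3,L4,L7,L8:
+L1 (α=4/5) → [936/5, 404/5, 352/5]
+L2 (α=3/5) → [3297/25, 2953/25, 2804/25]
+L3 (α=2/3) → [5197/75, 10303/75, 1918/25]
+L4 (α=7/8) → [47197/600, 5291/75, 10843/200]
+L7 (α=3/4) → [322597/2400, 19691/300, 139843/800]
+L8 (α=2/5) → [429797/4000, 26891/500, 659529/4000]
→ [107, 54, 165]


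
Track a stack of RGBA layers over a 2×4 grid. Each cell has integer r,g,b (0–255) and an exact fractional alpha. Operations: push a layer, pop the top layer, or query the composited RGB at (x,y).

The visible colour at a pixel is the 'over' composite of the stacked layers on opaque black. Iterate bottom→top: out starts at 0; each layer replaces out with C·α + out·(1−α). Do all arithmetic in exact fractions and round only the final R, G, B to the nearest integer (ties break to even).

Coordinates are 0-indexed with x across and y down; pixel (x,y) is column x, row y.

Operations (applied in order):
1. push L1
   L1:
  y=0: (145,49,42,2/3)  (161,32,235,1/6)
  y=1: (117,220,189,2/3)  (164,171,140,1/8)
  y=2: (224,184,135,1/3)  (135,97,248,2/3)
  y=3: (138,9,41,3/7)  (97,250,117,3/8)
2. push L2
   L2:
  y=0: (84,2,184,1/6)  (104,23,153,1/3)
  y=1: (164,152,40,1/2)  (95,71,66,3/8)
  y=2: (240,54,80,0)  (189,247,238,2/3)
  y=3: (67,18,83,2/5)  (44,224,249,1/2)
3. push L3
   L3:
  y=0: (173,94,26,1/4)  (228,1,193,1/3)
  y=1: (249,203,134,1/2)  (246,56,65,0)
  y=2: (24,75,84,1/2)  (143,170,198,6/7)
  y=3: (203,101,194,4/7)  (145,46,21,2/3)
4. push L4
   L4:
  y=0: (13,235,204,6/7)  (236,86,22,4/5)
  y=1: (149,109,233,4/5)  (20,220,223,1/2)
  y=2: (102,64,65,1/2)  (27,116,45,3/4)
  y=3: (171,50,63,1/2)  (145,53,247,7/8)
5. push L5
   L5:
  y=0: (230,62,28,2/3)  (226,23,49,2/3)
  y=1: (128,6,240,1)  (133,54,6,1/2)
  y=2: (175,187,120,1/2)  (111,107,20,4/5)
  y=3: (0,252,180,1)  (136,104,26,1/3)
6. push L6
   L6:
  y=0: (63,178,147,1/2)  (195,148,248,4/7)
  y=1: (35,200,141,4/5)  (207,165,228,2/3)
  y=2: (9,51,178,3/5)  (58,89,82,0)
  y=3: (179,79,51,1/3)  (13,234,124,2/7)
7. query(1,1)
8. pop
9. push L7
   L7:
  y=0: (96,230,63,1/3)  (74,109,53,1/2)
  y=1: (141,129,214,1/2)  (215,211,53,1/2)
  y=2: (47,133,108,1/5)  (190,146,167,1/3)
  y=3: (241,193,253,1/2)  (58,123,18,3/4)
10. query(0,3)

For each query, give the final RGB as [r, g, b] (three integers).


(1,1) stack=L1,L2,L3,L4,L5,L6; from [0,0,0]:
+L1 (α=1/8) → [41/2, 171/8, 35/2]
+L2 (α=3/8) → [775/16, 2559/64, 571/16]
+L3 (α=0) → [775/16, 2559/64, 571/16]
+L4 (α=1/2) → [1095/32, 16639/128, 4139/32]
+L5 (α=1/2) → [5351/64, 23551/256, 4331/64]
+L6 (α=2/3) → [31847/192, 108031/768, 33515/192]
= [166, 141, 175]

(0,3) stack=L1,L2,L3,L4,L5,L7; from [0,0,0]:
after L1 α=3/7: [414/7, 27/7, 123/7]
after L2 α=2/5: [436/7, 333/35, 1531/35]
after L3 α=4/7: [6992/49, 15139/245, 31753/245]
after L4 α=1/2: [15371/98, 27389/490, 23594/245]
after L5 α=1: [0, 252, 180]
after L7 α=1/2: [241/2, 445/2, 433/2]
→ [120, 222, 216]


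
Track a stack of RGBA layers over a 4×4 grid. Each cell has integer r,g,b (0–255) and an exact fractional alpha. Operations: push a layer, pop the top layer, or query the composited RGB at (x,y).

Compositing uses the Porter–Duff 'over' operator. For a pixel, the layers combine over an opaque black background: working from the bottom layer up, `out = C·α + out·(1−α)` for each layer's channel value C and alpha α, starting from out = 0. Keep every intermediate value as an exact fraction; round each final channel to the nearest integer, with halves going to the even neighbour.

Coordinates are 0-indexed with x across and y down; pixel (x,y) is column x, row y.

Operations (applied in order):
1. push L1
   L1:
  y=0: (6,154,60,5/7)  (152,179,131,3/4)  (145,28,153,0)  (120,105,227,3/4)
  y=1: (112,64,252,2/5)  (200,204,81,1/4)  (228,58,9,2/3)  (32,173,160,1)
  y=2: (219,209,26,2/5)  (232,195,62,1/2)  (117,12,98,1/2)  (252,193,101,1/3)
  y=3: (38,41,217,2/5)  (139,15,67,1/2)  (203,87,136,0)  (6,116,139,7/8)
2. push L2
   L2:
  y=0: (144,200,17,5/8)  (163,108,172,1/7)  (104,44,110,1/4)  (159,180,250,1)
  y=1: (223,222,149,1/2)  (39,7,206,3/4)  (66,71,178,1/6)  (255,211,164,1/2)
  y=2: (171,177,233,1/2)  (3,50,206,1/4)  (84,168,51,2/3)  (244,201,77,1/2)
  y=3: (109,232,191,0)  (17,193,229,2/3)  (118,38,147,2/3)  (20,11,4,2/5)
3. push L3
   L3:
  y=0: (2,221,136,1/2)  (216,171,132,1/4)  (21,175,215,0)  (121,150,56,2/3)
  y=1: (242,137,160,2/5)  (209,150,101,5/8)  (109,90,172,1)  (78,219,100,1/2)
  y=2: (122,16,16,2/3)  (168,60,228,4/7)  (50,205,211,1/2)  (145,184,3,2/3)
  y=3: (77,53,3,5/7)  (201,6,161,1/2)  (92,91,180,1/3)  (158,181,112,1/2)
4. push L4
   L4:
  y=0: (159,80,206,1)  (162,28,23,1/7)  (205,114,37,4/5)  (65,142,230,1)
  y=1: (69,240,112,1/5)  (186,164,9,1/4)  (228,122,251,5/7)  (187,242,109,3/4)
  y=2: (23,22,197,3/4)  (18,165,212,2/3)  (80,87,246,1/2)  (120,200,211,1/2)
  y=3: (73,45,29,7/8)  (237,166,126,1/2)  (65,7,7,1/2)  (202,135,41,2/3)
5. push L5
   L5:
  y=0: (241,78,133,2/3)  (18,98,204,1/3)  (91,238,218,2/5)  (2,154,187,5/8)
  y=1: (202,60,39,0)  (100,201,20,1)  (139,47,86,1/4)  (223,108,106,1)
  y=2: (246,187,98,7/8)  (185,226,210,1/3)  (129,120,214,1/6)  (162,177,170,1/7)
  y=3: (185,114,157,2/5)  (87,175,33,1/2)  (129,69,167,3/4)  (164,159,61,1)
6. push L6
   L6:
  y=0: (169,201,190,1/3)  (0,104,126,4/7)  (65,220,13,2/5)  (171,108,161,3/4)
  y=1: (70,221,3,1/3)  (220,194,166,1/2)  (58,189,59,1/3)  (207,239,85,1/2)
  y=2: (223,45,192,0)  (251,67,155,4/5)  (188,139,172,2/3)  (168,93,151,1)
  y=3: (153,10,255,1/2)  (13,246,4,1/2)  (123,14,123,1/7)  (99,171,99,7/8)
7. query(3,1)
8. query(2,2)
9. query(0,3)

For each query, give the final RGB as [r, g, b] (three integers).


(3,1) stack=L1,L2,L3,L4,L5,L6; from [0,0,0]:
+L1 (α=1) → [32, 173, 160]
+L2 (α=1/2) → [287/2, 192, 162]
+L3 (α=1/2) → [443/4, 411/2, 131]
+L4 (α=3/4) → [2687/16, 1863/8, 229/2]
+L5 (α=1) → [223, 108, 106]
+L6 (α=1/2) → [215, 347/2, 191/2]
→ [215, 174, 96]

query (2,2) [L1,L2,L3,L4,L5,L6] — begin 0,0,0
after L1 α=1/2: [117/2, 6, 49]
after L2 α=2/3: [151/2, 114, 151/3]
after L3 α=1/2: [251/4, 319/2, 392/3]
after L4 α=1/2: [571/8, 493/4, 565/3]
after L5 α=1/6: [3887/48, 2945/24, 3467/18]
after L6 α=2/3: [21935/144, 9617/72, 9659/54]
rounded: [152, 134, 179]

(0,3) stack=L1,L2,L3,L4,L5,L6; from [0,0,0]:
after L1 α=2/5: [76/5, 82/5, 434/5]
after L2 α=0: [76/5, 82/5, 434/5]
after L3 α=5/7: [2077/35, 1489/35, 943/35]
after L4 α=7/8: [9981/140, 6257/140, 1006/35]
after L5 α=2/5: [81743/700, 50691/700, 14008/175]
after L6 α=1/2: [188843/1400, 57691/1400, 58633/350]
→ [135, 41, 168]


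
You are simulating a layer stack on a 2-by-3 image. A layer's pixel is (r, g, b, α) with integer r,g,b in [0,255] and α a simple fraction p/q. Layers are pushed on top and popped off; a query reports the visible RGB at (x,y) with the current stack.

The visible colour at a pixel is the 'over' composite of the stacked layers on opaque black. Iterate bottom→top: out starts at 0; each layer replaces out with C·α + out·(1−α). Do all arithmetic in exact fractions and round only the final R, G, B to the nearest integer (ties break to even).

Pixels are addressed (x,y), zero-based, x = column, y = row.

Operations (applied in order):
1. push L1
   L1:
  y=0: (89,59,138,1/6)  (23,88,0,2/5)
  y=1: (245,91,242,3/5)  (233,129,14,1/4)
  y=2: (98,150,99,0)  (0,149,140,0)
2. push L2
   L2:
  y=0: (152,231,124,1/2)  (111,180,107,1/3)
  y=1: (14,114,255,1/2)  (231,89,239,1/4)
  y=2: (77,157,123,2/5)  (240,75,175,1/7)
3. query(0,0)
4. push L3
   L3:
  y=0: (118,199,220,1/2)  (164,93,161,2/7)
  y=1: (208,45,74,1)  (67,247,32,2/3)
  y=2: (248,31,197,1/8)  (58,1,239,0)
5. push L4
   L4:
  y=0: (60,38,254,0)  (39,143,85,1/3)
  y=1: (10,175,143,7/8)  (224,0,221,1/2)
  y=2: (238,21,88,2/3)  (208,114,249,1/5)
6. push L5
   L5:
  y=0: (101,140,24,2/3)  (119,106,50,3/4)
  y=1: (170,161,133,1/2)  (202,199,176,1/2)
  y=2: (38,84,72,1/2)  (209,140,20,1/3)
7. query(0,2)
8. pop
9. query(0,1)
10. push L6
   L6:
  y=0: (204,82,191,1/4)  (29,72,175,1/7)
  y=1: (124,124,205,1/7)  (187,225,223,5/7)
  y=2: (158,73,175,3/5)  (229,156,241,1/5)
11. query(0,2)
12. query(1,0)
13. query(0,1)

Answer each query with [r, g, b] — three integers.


query (0,0) [L1,L2] — begin 0,0,0
L1 α=1/6: [89/6, 59/6, 23]
L2 α=1/2: [1001/12, 1445/12, 147/2]
rounded: [83, 120, 74]

(0,2) stack=L1,L2,L3,L4,L5; from [0,0,0]:
after L1 α=0: [0, 0, 0]
after L2 α=2/5: [154/5, 314/5, 246/5]
after L3 α=1/8: [1159/20, 2353/40, 2707/40]
after L4 α=2/3: [10679/60, 4033/120, 3249/40]
after L5 α=1/2: [12959/120, 14113/240, 6129/80]
→ [108, 59, 77]

at x=0,y=1 over L1,L2,L3,L4:
+L1 (α=3/5) → [147, 273/5, 726/5]
+L2 (α=1/2) → [161/2, 843/10, 2001/10]
+L3 (α=1) → [208, 45, 74]
+L4 (α=7/8) → [139/4, 635/4, 1075/8]
= [35, 159, 134]

(0,2) stack=L1,L2,L3,L4,L6; from [0,0,0]:
after L1 α=0: [0, 0, 0]
after L2 α=2/5: [154/5, 314/5, 246/5]
after L3 α=1/8: [1159/20, 2353/40, 2707/40]
after L4 α=2/3: [10679/60, 4033/120, 3249/40]
after L6 α=3/5: [24899/150, 17173/300, 13749/100]
rounded: [166, 57, 137]

(1,0) stack=L1,L2,L3,L4,L6; from [0,0,0]:
+L1 (α=2/5) → [46/5, 176/5, 0]
+L2 (α=1/3) → [647/15, 1252/15, 107/3]
+L3 (α=2/7) → [233/3, 1810/21, 1501/21]
+L4 (α=1/3) → [583/9, 6623/63, 4787/63]
+L6 (α=1/7) → [179/3, 14758/147, 13249/147]
→ [60, 100, 90]

(0,1) stack=L1,L2,L3,L4,L6; from [0,0,0]:
+L1 (α=3/5) → [147, 273/5, 726/5]
+L2 (α=1/2) → [161/2, 843/10, 2001/10]
+L3 (α=1) → [208, 45, 74]
+L4 (α=7/8) → [139/4, 635/4, 1075/8]
+L6 (α=1/7) → [95/2, 2153/14, 4045/28]
→ [48, 154, 144]


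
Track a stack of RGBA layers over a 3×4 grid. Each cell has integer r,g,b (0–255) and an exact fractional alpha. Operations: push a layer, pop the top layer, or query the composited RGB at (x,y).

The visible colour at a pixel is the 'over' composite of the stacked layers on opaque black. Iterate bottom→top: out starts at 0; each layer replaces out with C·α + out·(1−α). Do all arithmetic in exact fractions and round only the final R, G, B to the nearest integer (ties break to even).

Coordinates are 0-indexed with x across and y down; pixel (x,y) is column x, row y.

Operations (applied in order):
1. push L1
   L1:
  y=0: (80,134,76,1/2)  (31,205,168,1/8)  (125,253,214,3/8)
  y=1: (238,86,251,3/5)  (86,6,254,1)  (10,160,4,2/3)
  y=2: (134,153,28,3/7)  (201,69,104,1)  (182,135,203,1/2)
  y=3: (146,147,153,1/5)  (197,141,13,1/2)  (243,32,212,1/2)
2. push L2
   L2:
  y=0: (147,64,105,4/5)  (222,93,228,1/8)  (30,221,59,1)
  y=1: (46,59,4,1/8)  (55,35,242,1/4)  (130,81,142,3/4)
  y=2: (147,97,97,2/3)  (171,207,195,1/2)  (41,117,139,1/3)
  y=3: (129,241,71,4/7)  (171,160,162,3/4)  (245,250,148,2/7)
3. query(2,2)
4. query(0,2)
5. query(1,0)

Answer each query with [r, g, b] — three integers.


query (2,2) [L1,L2] — begin 0,0,0
after L1 α=1/2: [91, 135/2, 203/2]
after L2 α=1/3: [223/3, 84, 114]
rounded: [74, 84, 114]

at x=0,y=2 over L1,L2:
after L1 α=3/7: [402/7, 459/7, 12]
after L2 α=2/3: [820/7, 1817/21, 206/3]
= [117, 87, 69]

(1,0) stack=L1,L2; from [0,0,0]:
L1 α=1/8: [31/8, 205/8, 21]
L2 α=1/8: [1993/64, 2179/64, 375/8]
= [31, 34, 47]


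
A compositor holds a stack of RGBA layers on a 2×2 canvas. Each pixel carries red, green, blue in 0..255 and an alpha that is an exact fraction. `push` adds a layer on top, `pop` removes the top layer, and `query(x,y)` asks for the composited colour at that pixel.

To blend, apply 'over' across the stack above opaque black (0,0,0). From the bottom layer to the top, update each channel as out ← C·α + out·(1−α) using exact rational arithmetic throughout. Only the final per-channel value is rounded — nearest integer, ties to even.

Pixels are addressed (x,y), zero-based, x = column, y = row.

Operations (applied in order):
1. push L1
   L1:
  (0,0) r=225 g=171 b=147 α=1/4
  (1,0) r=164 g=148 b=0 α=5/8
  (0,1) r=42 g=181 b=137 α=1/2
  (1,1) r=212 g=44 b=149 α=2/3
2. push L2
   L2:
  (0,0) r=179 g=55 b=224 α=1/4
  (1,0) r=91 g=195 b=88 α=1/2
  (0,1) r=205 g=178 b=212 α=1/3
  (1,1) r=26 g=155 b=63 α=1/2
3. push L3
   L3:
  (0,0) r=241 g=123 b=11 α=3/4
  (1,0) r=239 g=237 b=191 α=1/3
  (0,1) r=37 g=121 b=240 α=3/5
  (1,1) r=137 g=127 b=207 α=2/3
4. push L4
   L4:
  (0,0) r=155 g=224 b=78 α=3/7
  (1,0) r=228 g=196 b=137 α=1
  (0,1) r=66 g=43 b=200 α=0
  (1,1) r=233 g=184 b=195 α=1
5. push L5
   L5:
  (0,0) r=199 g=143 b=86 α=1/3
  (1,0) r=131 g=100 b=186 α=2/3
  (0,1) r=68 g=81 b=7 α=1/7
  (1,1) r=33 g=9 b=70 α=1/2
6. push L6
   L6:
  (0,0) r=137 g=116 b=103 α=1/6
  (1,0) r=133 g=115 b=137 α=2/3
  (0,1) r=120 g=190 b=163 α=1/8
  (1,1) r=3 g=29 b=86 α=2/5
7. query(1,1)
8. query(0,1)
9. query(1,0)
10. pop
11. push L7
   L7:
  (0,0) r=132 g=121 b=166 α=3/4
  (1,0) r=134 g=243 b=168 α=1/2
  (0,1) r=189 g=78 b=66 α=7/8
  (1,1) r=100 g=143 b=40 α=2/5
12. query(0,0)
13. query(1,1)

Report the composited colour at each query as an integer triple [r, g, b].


(1,1) stack=L1,L2,L3,L4,L5,L6; from [0,0,0]:
+L1 (α=2/3) → [424/3, 88/3, 298/3]
+L2 (α=1/2) → [251/3, 553/6, 487/6]
+L3 (α=2/3) → [1073/9, 2077/18, 2971/18]
+L4 (α=1) → [233, 184, 195]
+L5 (α=1/2) → [133, 193/2, 265/2]
+L6 (α=2/5) → [81, 139/2, 1139/10]
rounded: [81, 70, 114]

(0,1) stack=L1,L2,L3,L4,L5,L6; from [0,0,0]:
after L1 α=1/2: [21, 181/2, 137/2]
after L2 α=1/3: [247/3, 359/3, 349/3]
after L3 α=3/5: [827/15, 1807/15, 2858/15]
after L4 α=0: [827/15, 1807/15, 2858/15]
after L5 α=1/7: [1994/35, 4019/35, 5751/35]
after L6 α=1/8: [1297/20, 4969/40, 3283/20]
→ [65, 124, 164]

at x=1,y=0 over L1,L2,L3,L4,L5,L6:
after L1 α=5/8: [205/2, 185/2, 0]
after L2 α=1/2: [387/4, 575/4, 44]
after L3 α=1/3: [865/6, 1049/6, 93]
after L4 α=1: [228, 196, 137]
after L5 α=2/3: [490/3, 132, 509/3]
after L6 α=2/3: [1288/9, 362/3, 1331/9]
rounded: [143, 121, 148]

at x=0,y=0 over L1,L2,L3,L4,L5,L7:
L1 α=1/4: [225/4, 171/4, 147/4]
L2 α=1/4: [1391/16, 733/16, 1337/16]
L3 α=3/4: [12959/64, 6637/64, 1865/64]
L4 α=3/7: [20399/112, 17389/112, 5609/112]
L5 α=1/3: [31543/168, 25397/168, 3475/56]
L7 α=3/4: [98071/672, 86381/672, 31363/224]
→ [146, 129, 140]

(1,1) stack=L1,L2,L3,L4,L5,L7; from [0,0,0]:
L1 α=2/3: [424/3, 88/3, 298/3]
L2 α=1/2: [251/3, 553/6, 487/6]
L3 α=2/3: [1073/9, 2077/18, 2971/18]
L4 α=1: [233, 184, 195]
L5 α=1/2: [133, 193/2, 265/2]
L7 α=2/5: [599/5, 1151/10, 191/2]
= [120, 115, 96]
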